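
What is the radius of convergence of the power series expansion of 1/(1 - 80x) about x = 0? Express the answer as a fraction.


Expanding 1/(1 - 80x) = sum_{k>=0} 80^k x^k, the series converges when |80x| < 1, i.e., |x| < 1/80.
So the radius of convergence is 1/80 = 1/80.

1/80


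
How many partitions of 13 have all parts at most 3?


Using the generating function (1-x)^(-1)(1-x^2)^(-1)(1-x^3)^(-1),
the coefficient of x^13 counts these restricted partitions.
Result = 21

21


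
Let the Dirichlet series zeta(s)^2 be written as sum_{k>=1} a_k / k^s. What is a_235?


The Dirichlet convolution of the constant function 1 with itself gives (1 * 1)(k) = sum_{d | k} 1 = d(k), the number of positive divisors of k.
Since zeta(s) = sum_{k>=1} 1/k^s, we have zeta(s)^2 = sum_{k>=1} d(k)/k^s, so a_k = d(k).
For k = 235: the divisors are 1, 5, 47, 235.
Count = 4.

4


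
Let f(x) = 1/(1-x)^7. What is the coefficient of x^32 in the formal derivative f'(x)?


Differentiate: d/dx [ 1/(1-x)^r ] = r / (1-x)^(r+1).
Here r = 7, so f'(x) = 7 / (1-x)^8.
The expansion of 1/(1-x)^(r+1) has coefficient of x^n equal to C(n+r, r).
So the coefficient of x^32 in f'(x) is
7 * C(39, 7) = 7 * 15380937 = 107666559

107666559


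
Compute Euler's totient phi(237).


phi(n) counts integers in [1, n] coprime to n. Using the multiplicative formula phi(n) = n * prod_{p | n} (1 - 1/p):
237 = 3 * 79, so
phi(237) = 237 * (1 - 1/3) * (1 - 1/79) = 156.

156


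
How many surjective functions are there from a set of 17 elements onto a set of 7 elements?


By inclusion-exclusion on which target elements are missed, the number of surjections from an n-set onto a k-set is
surj(n, k) = sum_{j=0}^{k} (-1)^j C(k, j) (k - j)^n.
Equivalently surj(n, k) = k! * S(n, k), where S(n, k) is the Stirling number of the second kind.
For n = 17, k = 7:
S(17, 7) = 25708104786, so
surj = 7! * 25708104786 = 5040 * 25708104786 = 129568848121440.

129568848121440


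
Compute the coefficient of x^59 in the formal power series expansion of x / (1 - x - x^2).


Let f(x) = sum_{k>=0} a_k x^k. Multiplying f(x) * (1 - x - x^2) = x and matching coefficients gives a_0 = 0, a_1 = 1, and a_k = a_{k-1} + a_{k-2} for k >= 2. These are the Fibonacci numbers F_k.
Iterating from F_0 = 0, F_1 = 1:
F_0=0, F_1=1, F_2=1, F_3=2, F_4=3, F_5=5, F_6=8, F_7=13, F_8=21, F_9=34, ...
F_59 = 956722026041.

956722026041


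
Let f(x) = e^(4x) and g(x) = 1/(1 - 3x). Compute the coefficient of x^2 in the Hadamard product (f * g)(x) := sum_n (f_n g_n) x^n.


Expanding: f_k = 4^k/k! (from e^(4x)) and g_k = 3^k (from 1/(1 - 3x)). So the Hadamard coefficient (f * g)_k = 4^k 3^k / k! = (12)^k / k!.
For k = 2: 12^2/2! = 144/2 = 72.

72


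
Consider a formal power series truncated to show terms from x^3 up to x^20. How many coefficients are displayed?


From x^3 to x^20 inclusive, the count is 20 - 3 + 1 = 18.

18


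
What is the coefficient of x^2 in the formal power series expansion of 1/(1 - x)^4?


The expansion 1/(1 - x)^r = sum_{k>=0} C(k + r - 1, r - 1) x^k follows from the multiset / negative-binomial theorem (or from repeated differentiation of the geometric series).
For r = 4 and k = 2:
C(5, 3) = 120 / (6 * 2) = 10.

10


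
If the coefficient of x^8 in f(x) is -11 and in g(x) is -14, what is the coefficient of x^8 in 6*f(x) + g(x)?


Scalar multiplication scales coefficients: 6 * -11 = -66.
Then add the g coefficient: -66 + -14
= -80

-80


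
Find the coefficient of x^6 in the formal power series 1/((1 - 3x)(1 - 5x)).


By partial fractions or Cauchy convolution:
The coefficient equals sum_{k=0}^{6} 3^k * 5^(6-k).
= 37969

37969


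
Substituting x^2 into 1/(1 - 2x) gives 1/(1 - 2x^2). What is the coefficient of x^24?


The coefficient of x^(2m) in 1/(1 - 2x^2) is 2^m.
With n = 24 = 2*12, the coefficient is 2^12 = 4096.

4096


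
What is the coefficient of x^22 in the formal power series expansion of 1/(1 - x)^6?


The negative binomial / multiset identity is
1/(1 - x)^r = sum_{k>=0} C(k + r - 1, r - 1) x^k.
Here r = 6 and k = 22, so the coefficient is
C(22 + 5, 5) = C(27, 5)
= 80730

80730


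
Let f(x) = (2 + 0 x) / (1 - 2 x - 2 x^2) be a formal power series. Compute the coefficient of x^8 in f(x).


Write f(x) = sum_{k>=0} a_k x^k. Multiplying both sides by 1 - 2 x - 2 x^2 gives
(1 - 2 x - 2 x^2) sum_{k>=0} a_k x^k = 2 + 0 x.
Matching coefficients:
 x^0: a_0 = 2
 x^1: a_1 - 2 a_0 = 0  =>  a_1 = 2*2 + 0 = 4
 x^k (k >= 2): a_k = 2 a_{k-1} + 2 a_{k-2}.
Iterating: a_2 = 12, a_3 = 32, a_4 = 88, a_5 = 240, a_6 = 656, a_7 = 1792, a_8 = 4896.
So the coefficient of x^8 is 4896.

4896


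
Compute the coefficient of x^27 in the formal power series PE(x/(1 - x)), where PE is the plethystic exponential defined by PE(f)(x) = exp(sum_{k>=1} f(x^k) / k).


For f(x) = x/(1 - x) we have
sum_{k>=1} f(x^k) / k = sum_{k>=1} (1/k) * x^k / (1 - x^k) = sum_{k, m >= 1} x^(k m) / k,
which after exponentiating simplifies to
PE(x/(1 - x)) = prod_{k>=1} 1 / (1 - x^k).
This is the generating function for the partition function p(n), so the coefficient of x^27 is p(27).
Computing p(27) by dynamic programming over parts 1, 2, ..., 27: p(27) = 3010.

3010


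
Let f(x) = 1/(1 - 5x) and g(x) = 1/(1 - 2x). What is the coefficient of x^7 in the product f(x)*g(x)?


The coefficient of x^n in f*g is the Cauchy product: sum_{k=0}^{n} a^k * b^(n-k).
With a=5, b=2, n=7:
sum_{k=0}^{7} 5^k * 2^(7-k)
= 130123

130123


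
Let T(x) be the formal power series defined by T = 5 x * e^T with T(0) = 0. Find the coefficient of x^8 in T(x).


Apply the Lagrange inversion formula: if T = 5 x * phi(T) with phi(t) = e^t, then
[x^n] T = 5^n * (1/n) [t^(n-1)] phi(t)^n = 5^n * (1/n) [t^(n-1)] e^(n t) = 5^n * (1/n) * n^(n-1) / (n-1)! = 5^n * n^(n-1) / n!.
When c = 1 this is the Cayley count of rooted labeled trees on n vertices, divided by n!.
For n = 8: 5^8 * 8^7 / 8! = 390625 * 2097152/40320 = 1280000000/63.

1280000000/63


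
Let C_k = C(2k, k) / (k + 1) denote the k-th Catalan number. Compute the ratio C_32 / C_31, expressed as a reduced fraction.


Using C_k = (2k)! / (k! (k+1)!), the ratio C_{k+1}/C_k simplifies to
C_{k+1}/C_k = [(2k+2)! / ((k+1)! (k+2)!)] * [k! (k+1)! / (2k)!]
 = (2k+2)(2k+1) / ((k+1)(k+2)) = 2(2k+1) / (k+2).
For k = 31: 2(2*31 + 1) / (31 + 2) = 126/33 = 42/11.

42/11


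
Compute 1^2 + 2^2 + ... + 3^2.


This power sum has a closed form given by Faulhaber's formula
sum_{k=1}^{m} k^p = (1 / (p + 1)) * sum_{j=0}^{p} C(p + 1, j) B_j m^(p + 1 - j),
but for small m direct computation is fastest:
1 + 4 + 9 = 14.

14


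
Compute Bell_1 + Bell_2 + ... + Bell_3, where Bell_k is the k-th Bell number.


Recall Bell_k counts set partitions of a k-set (with Bell_0 = 1 by convention).
Bell_1 through Bell_3: 1, 2, 5
Sum = 1 + 2 + 5 = 8.

8


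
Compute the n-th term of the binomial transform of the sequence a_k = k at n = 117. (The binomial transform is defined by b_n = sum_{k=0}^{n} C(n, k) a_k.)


With a_k = k, b_n = sum_{k=0}^{n} C(n, k) k. Using k * C(n, k) = n * C(n-1, k-1) gives b_n = n * sum_{k>=1} C(n-1, k-1) = n * 2^(n-1).
For n = 117: 117 * 2^116 = 117 * 83076749736557242056487941267521536 = 9719979719177197320609089128300019712.

9719979719177197320609089128300019712


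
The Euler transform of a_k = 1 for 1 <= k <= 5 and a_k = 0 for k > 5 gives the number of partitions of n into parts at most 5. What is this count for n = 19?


Partitions of 19 into parts at most 5:
Using generating function (1-x)^(-1)(1-x^2)^(-1)...(1-x^5)^(-1),
the coefficient of x^19 = 164

164


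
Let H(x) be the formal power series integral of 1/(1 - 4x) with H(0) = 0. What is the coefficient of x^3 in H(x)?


1/(1 - 4x) = sum_{k>=0} 4^k x^k. Integrating termwise with H(0) = 0:
H(x) = sum_{k>=0} 4^k x^(k+1) / (k+1) = sum_{m>=1} 4^(m-1) x^m / m.
For m = 3: 4^2/3 = 16/3 = 16/3.

16/3


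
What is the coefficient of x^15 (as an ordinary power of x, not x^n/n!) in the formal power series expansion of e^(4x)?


The exponential series is e^y = sum_{k>=0} y^k / k!. Substituting y = 4x gives
e^(4x) = sum_{k>=0} 4^k x^k / k!.
So the coefficient of x^n is a^n/n! with a = 4, n = 15:
4^15 / 15! = 1073741824/1307674368000 = 524288/638512875

524288/638512875


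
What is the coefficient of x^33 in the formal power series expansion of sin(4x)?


The Maclaurin series is sin(t) = sum_{k>=0} (-1)^k t^(2k+1) / (2k+1)!, so substituting t = 4x, only odd powers of x are nonzero, with coefficient of x^(2k+1) equal to (-1)^k 4^(2k+1) / (2k+1)!.
Write 33 = 2*16 + 1, giving the coefficient (-1)^16 * 4^33 / 33! = 73786976294838206464/8683317618811886495518194401280000000 = 34359738368/4043484860477916195764296875.

34359738368/4043484860477916195764296875


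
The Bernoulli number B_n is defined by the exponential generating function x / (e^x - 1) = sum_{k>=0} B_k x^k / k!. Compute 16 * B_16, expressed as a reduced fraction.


Bernoulli numbers can also be computed recursively via B_0 = 1 and sum_{j=0}^{m} C(m+1, j) B_j = 0 for m >= 1. Odd-index Bernoulli numbers vanish for k >= 3.
Computing B_16 = -3617/510, so 16 * B_16 = 16 * -3617/510 = -28936/255.

-28936/255


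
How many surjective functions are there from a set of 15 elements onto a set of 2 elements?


By inclusion-exclusion on which target elements are missed, the number of surjections from an n-set onto a k-set is
surj(n, k) = sum_{j=0}^{k} (-1)^j C(k, j) (k - j)^n.
Equivalently surj(n, k) = k! * S(n, k), where S(n, k) is the Stirling number of the second kind.
For n = 15, k = 2:
S(15, 2) = 16383, so
surj = 2! * 16383 = 2 * 16383 = 32766.

32766


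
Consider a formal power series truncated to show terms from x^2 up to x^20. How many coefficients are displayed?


From x^2 to x^20 inclusive, the count is 20 - 2 + 1 = 19.

19


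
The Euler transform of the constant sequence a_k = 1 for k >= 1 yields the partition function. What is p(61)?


The Euler transform converts the sequence a_k = 1 into the number of integer partitions.
Using the recurrence or dynamic programming:
p(61) = 1121505

1121505


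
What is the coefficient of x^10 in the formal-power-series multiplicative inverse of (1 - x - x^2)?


Let the inverse be f(x) = sum_{k>=0} a_k x^k. From f(x) * (1 - x - x^2) = 1 and matching coefficients:
 x^0: a_0 = 1.
 x^1: a_1 - a_0 = 0, so a_1 = 1.
 x^k (k >= 2): a_k - a_{k-1} - a_{k-2} = 0, i.e. a_k = a_{k-1} + a_{k-2}.
This is the Fibonacci-type recurrence shifted so that a_0 = a_1 = 1.
Iterating: a_0=1, a_1=1, a_2=2, a_3=3, a_4=5, a_5=8, a_6=13, a_7=21, a_8=34, a_9=55, ...
a_10 = 89.

89


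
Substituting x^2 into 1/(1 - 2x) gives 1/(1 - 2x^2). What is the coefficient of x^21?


Since 1/(1 - 2x^2) only has even powers of x,
the coefficient of x^21 (odd) is 0.

0


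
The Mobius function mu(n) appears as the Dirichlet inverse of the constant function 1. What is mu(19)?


19 = 19 (all distinct primes).
mu(19) = (-1)^1 = -1

-1


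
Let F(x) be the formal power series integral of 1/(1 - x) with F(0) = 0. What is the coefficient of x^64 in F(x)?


1/(1 - x) = sum_{k>=0} x^k. Integrating termwise and using F(0) = 0 gives
F(x) = sum_{k>=0} x^(k+1) / (k+1) = sum_{m>=1} x^m / m = -ln(1 - x).
So the coefficient of x^64 is 1/64 = 1/64.

1/64


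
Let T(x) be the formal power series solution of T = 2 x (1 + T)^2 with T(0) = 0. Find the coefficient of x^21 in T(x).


Apply the Lagrange inversion formula: if T = 2 x * phi(T) with phi(t) = (1 + t)^2, then [x^n] T = 2^n * (1/n) [t^(n-1)] phi(t)^n = 2^n * (1/n) [t^(n-1)] (1 + t)^(2n) = 2^n * (1/n) C(2n, n-1).
Using the identity C(2n, n-1) = C(2n, n) * n / (n+1), the unscaled factor equals C(2n, n) / (n+1) = C_n, the n-th Catalan number.
For n = 21: C_21 = C(42, 21) / 22 = 538257874440/22 = 24466267020.
With the 2^21 = 2097152 factor, the coefficient is 2097152 * 24466267020 = 51309480813527040.

51309480813527040


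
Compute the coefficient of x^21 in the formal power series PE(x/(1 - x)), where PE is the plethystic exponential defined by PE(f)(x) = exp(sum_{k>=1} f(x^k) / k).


For f(x) = x/(1 - x) we have
sum_{k>=1} f(x^k) / k = sum_{k>=1} (1/k) * x^k / (1 - x^k) = sum_{k, m >= 1} x^(k m) / k,
which after exponentiating simplifies to
PE(x/(1 - x)) = prod_{k>=1} 1 / (1 - x^k).
This is the generating function for the partition function p(n), so the coefficient of x^21 is p(21).
Computing p(21) by dynamic programming over parts 1, 2, ..., 21: p(21) = 792.

792


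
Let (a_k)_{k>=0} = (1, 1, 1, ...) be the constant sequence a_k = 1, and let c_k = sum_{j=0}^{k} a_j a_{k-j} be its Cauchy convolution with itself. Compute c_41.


Since a_j = 1 for all j >= 0, the convolution sum becomes
c_k = sum_{j=0}^{k} 1 * 1 = 1 * (k + 1).
Equivalently, the generating function of (a_k) is 1/(1 - x) and its square is 1/(1 - x)^2 = sum_{k>=0} 1(k + 1) x^k.
For k = 41: 1 * 42 = 42.

42


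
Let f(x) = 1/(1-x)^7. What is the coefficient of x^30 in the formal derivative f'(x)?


Differentiate: d/dx [ 1/(1-x)^r ] = r / (1-x)^(r+1).
Here r = 7, so f'(x) = 7 / (1-x)^8.
The expansion of 1/(1-x)^(r+1) has coefficient of x^n equal to C(n+r, r).
So the coefficient of x^30 in f'(x) is
7 * C(37, 7) = 7 * 10295472 = 72068304

72068304


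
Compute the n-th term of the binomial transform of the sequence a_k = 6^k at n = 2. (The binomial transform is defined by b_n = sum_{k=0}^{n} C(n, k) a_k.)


With a_k = 6^k, b_n = sum_{k=0}^{n} C(n, k) 6^k = (1 + 6)^n by the binomial theorem.
For n = 2: (1 + 6)^2 = 7^2 = 49.

49


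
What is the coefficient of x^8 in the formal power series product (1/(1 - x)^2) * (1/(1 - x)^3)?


Combine the factors: (1/(1 - x)^2) * (1/(1 - x)^3) = 1/(1 - x)^5.
Then use 1/(1 - x)^r = sum_{k>=0} C(k + r - 1, r - 1) x^k with r = 5 and k = 8:
C(12, 4) = 495.

495


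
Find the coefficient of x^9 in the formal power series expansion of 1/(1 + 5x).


Write 1/(1 + c x) = 1/(1 - (-c) x) and apply the geometric-series identity
1/(1 - y) = sum_{k>=0} y^k to get 1/(1 + c x) = sum_{k>=0} (-c)^k x^k.
So the coefficient of x^k is (-c)^k = (-1)^k * c^k.
Here c = 5 and k = 9:
(-5)^9 = -1 * 1953125 = -1953125

-1953125


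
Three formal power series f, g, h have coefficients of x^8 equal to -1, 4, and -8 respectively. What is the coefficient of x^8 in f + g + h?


Series addition is componentwise:
-1 + 4 + -8
= -5

-5


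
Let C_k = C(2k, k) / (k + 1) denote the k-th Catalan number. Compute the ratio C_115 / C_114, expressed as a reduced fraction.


Using C_k = (2k)! / (k! (k+1)!), the ratio C_{k+1}/C_k simplifies to
C_{k+1}/C_k = [(2k+2)! / ((k+1)! (k+2)!)] * [k! (k+1)! / (2k)!]
 = (2k+2)(2k+1) / ((k+1)(k+2)) = 2(2k+1) / (k+2).
For k = 114: 2(2*114 + 1) / (114 + 2) = 458/116 = 229/58.

229/58


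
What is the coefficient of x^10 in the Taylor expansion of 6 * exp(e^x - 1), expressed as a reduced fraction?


exp(e^x - 1) = sum_{k>=0} Bell_k x^k / k!, where Bell_k is the k-th Bell number.
So the coefficient of x^10 is 6 * Bell_10 / 10!.
Computing: Bell_10 = 115975 and 10! = 3628800, giving
6 * 115975/3628800 = 4639/24192.

4639/24192


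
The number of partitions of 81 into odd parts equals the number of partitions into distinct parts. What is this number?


Computing partitions of 81 into odd parts (1, 3, 5, ...):
Using the generating function prod_{k>=0} 1/(1-x^(2k+1)),
the count is 84756

84756


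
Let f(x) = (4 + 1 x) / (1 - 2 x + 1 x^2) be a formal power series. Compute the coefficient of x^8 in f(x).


Write f(x) = sum_{k>=0} a_k x^k. Multiplying both sides by 1 - 2 x + 1 x^2 gives
(1 - 2 x + 1 x^2) sum_{k>=0} a_k x^k = 4 + 1 x.
Matching coefficients:
 x^0: a_0 = 4
 x^1: a_1 - 2 a_0 = 1  =>  a_1 = 2*4 + 1 = 9
 x^k (k >= 2): a_k = 2 a_{k-1} - 1 a_{k-2}.
Iterating: a_2 = 14, a_3 = 19, a_4 = 24, a_5 = 29, a_6 = 34, a_7 = 39, a_8 = 44.
So the coefficient of x^8 is 44.

44


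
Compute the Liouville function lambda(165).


The Liouville function is lambda(k) = (-1)^Omega(k), where Omega(k) counts the prime factors of k with multiplicity.
Factoring: 165 = 3 * 5 * 11, so Omega(165) = 3.
lambda(165) = (-1)^3 = -1.

-1


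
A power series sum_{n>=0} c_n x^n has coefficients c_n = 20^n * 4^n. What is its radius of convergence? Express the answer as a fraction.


By the root test (Cauchy-Hadamard), the radius is R = 1 / limsup_n |c_n|^(1/n).
Here |c_n|^(1/n) = (20^n * 4^n)^(1/n) = 20 * 4 = 80 for all n.
So R = 1/80 = 1/80.

1/80


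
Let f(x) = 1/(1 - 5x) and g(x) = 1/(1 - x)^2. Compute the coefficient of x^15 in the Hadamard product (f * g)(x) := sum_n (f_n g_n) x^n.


f has coefficients f_k = 5^k. For g = 1/(1 - x)^2 the coefficient is g_k = C(k + 1, 1) = k + 1. The Hadamard coefficient is (f * g)_k = 5^k * (k + 1).
For k = 15: 5^15 * 16 = 30517578125 * 16 = 488281250000.

488281250000


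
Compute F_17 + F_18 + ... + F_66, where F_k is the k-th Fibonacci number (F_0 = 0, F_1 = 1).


Use the identity sum_{k=0}^{N} F_k = F_{N+2} - 1 (which follows from F_{k+2} - F_{k+1} = F_k). Then
sum_{k=17}^{66} F_k = (F_{68} - 1) - (F_{18} - 1) = F_{68} - F_{18}.
Computing: F_{68} = 72723460248141, F_{18} = 2584, so
Sum = 72723460248141 - 2584 = 72723460245557.

72723460245557


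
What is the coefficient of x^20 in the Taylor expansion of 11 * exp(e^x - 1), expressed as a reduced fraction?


exp(e^x - 1) = sum_{k>=0} Bell_k x^k / k!, where Bell_k is the k-th Bell number.
So the coefficient of x^20 is 11 * Bell_20 / 20!.
Computing: Bell_20 = 51724158235372 and 20! = 2432902008176640000, giving
11 * 51724158235372/2432902008176640000 = 263898766507/1128433213440000.

263898766507/1128433213440000


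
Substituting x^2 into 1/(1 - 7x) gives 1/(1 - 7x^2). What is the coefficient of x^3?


Since 1/(1 - 7x^2) only has even powers of x,
the coefficient of x^3 (odd) is 0.

0


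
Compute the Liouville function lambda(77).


The Liouville function is lambda(k) = (-1)^Omega(k), where Omega(k) counts the prime factors of k with multiplicity.
Factoring: 77 = 7 * 11, so Omega(77) = 2.
lambda(77) = (-1)^2 = 1.

1


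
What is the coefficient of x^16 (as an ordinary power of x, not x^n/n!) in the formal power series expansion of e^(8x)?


The exponential series is e^y = sum_{k>=0} y^k / k!. Substituting y = 8x gives
e^(8x) = sum_{k>=0} 8^k x^k / k!.
So the coefficient of x^n is a^n/n! with a = 8, n = 16:
8^16 / 16! = 281474976710656/20922789888000 = 8589934592/638512875

8589934592/638512875


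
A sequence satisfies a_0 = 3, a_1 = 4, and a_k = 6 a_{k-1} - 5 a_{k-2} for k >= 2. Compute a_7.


The characteristic equation is t^2 - 6 t + 5 = 0, with roots r_1 = 5 and r_2 = 1 (so c_1 = r_1 + r_2, c_2 = -r_1 r_2 as required).
One can use the closed form a_n = A r_1^n + B r_2^n, but direct iteration is more reliable:
a_0 = 3, a_1 = 4, a_2 = 9, a_3 = 34, a_4 = 159, a_5 = 784, a_6 = 3909, a_7 = 19534.
So a_7 = 19534.

19534


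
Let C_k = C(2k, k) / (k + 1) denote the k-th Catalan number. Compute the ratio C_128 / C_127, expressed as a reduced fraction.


Using C_k = (2k)! / (k! (k+1)!), the ratio C_{k+1}/C_k simplifies to
C_{k+1}/C_k = [(2k+2)! / ((k+1)! (k+2)!)] * [k! (k+1)! / (2k)!]
 = (2k+2)(2k+1) / ((k+1)(k+2)) = 2(2k+1) / (k+2).
For k = 127: 2(2*127 + 1) / (127 + 2) = 510/129 = 170/43.

170/43


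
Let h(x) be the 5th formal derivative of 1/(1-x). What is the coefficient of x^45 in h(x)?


Differentiating 5 times: d^5/dx^5 [1/(1-x)] = 5!/(1-x)^6.
The expansion 1/(1-x)^6 = sum_{k>=0} C(k+5, 5) x^k, so the coefficient of x^n in 5!/(1-x)^6 is 5! * C(n+5, 5).
For n = 45: 120 * C(50, 5) = 120 * 2118760 = 254251200

254251200


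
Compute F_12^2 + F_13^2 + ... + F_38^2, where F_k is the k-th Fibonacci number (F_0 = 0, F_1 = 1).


There is a standard identity sum_{k=0}^{N} F_k^2 = F_N * F_{N+1} (proved inductively from the telescoping relation F_k^2 = F_k F_{k+1} - F_{k-1} F_k). Then
sum_{k=12}^{38} F_k^2 = F_38 F_39 - F_11 F_12.
Computing: F_38 = 39088169, F_39 = 63245986, F_11 = 89, F_12 = 144.
Sum = 39088169 * 63245986 - 89 * 144 = 2472169789326818.

2472169789326818


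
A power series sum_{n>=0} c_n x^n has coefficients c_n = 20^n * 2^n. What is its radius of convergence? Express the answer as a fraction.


By the root test (Cauchy-Hadamard), the radius is R = 1 / limsup_n |c_n|^(1/n).
Here |c_n|^(1/n) = (20^n * 2^n)^(1/n) = 20 * 2 = 40 for all n.
So R = 1/40 = 1/40.

1/40


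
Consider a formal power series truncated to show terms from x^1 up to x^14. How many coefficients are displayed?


From x^1 to x^14 inclusive, the count is 14 - 1 + 1 = 14.

14


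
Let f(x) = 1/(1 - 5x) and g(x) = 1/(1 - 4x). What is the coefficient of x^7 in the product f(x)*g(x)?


The coefficient of x^n in f*g is the Cauchy product: sum_{k=0}^{n} a^k * b^(n-k).
With a=5, b=4, n=7:
sum_{k=0}^{7} 5^k * 4^(7-k)
= 325089

325089


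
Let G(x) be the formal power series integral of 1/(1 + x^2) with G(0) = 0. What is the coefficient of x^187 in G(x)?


1/(1 + x^2) = sum_{j>=0} (-1)^j x^(2j). Integrating termwise with G(0) = 0:
G(x) = sum_{j>=0} (-1)^j x^(2j+1) / (2j+1) = arctan(x).
Only odd powers are nonzero. For x^187 write 187 = 2*93 + 1, giving
(-1)^93 / 187 = -1/187 = -1/187.

-1/187


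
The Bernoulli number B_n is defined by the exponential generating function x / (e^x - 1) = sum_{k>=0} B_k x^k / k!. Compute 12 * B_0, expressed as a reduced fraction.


Bernoulli numbers can also be computed recursively via B_0 = 1 and sum_{j=0}^{m} C(m+1, j) B_j = 0 for m >= 1. Odd-index Bernoulli numbers vanish for k >= 3.
Computing B_0 = 1, so 12 * B_0 = 12 * 1 = 12.

12


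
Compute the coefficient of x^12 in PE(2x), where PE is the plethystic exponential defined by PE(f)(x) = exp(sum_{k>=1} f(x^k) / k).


With f(x) = 2x, the exponent is sum_{k>=1} 2 x^k / k = 2 * (-ln(1 - x)). Exponentiating:
PE(2x) = exp(-2 ln(1 - x)) = 1/(1 - x)^2.
By the negative binomial expansion, [x^n] 1/(1 - x)^2 = C(n + 1, 1).
For n = 12: C(13, 1) = 13.

13


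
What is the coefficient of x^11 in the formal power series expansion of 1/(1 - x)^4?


The expansion 1/(1 - x)^r = sum_{k>=0} C(k + r - 1, r - 1) x^k follows from the multiset / negative-binomial theorem (or from repeated differentiation of the geometric series).
For r = 4 and k = 11:
C(14, 3) = 87178291200 / (6 * 39916800) = 364.

364


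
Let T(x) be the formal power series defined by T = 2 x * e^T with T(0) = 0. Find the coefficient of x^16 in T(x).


Apply the Lagrange inversion formula: if T = 2 x * phi(T) with phi(t) = e^t, then
[x^n] T = 2^n * (1/n) [t^(n-1)] phi(t)^n = 2^n * (1/n) [t^(n-1)] e^(n t) = 2^n * (1/n) * n^(n-1) / (n-1)! = 2^n * n^(n-1) / n!.
When c = 1 this is the Cayley count of rooted labeled trees on n vertices, divided by n!.
For n = 16: 2^16 * 16^15 / 16! = 65536 * 1152921504606846976/20922789888000 = 2305843009213693952/638512875.

2305843009213693952/638512875


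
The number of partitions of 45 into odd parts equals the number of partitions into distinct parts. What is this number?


Computing partitions of 45 into odd parts (1, 3, 5, ...):
Using the generating function prod_{k>=0} 1/(1-x^(2k+1)),
the count is 2048

2048


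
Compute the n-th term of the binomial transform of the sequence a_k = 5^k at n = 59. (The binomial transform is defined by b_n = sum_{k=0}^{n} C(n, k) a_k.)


With a_k = 5^k, b_n = sum_{k=0}^{n} C(n, k) 5^k = (1 + 5)^n by the binomial theorem.
For n = 59: (1 + 5)^59 = 6^59 = 8145612996781542914887125378962433977610141696.

8145612996781542914887125378962433977610141696


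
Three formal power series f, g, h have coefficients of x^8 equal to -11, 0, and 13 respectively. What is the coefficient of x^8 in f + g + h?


Series addition is componentwise:
-11 + 0 + 13
= 2

2


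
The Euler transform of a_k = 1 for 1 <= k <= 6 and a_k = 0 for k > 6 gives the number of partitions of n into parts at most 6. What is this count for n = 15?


Partitions of 15 into parts at most 6:
Using generating function (1-x)^(-1)(1-x^2)^(-1)...(1-x^6)^(-1),
the coefficient of x^15 = 110

110


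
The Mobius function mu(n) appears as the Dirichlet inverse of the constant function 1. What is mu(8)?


8 has a squared prime factor, so mu(8) = 0.
Factorization reveals a repeated prime.

0


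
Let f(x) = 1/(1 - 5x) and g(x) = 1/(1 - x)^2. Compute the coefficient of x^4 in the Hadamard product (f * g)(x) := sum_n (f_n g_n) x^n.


f has coefficients f_k = 5^k. For g = 1/(1 - x)^2 the coefficient is g_k = C(k + 1, 1) = k + 1. The Hadamard coefficient is (f * g)_k = 5^k * (k + 1).
For k = 4: 5^4 * 5 = 625 * 5 = 3125.

3125


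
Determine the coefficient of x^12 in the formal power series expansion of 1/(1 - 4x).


The geometric series identity gives 1/(1 - c x) = sum_{k>=0} c^k x^k, so the coefficient of x^k is c^k.
Here c = 4 and k = 12.
Computing: 4^12 = 16777216

16777216


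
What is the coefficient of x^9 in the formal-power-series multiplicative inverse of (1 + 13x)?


The inverse is 1/(1 + 13x). Apply the geometric identity 1/(1 - y) = sum_{k>=0} y^k with y = -13x:
1/(1 + 13x) = sum_{k>=0} (-13)^k x^k.
So the coefficient of x^9 is (-13)^9 = -10604499373.

-10604499373


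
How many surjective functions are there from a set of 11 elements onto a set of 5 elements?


By inclusion-exclusion on which target elements are missed, the number of surjections from an n-set onto a k-set is
surj(n, k) = sum_{j=0}^{k} (-1)^j C(k, j) (k - j)^n.
Equivalently surj(n, k) = k! * S(n, k), where S(n, k) is the Stirling number of the second kind.
For n = 11, k = 5:
S(11, 5) = 246730, so
surj = 5! * 246730 = 120 * 246730 = 29607600.

29607600


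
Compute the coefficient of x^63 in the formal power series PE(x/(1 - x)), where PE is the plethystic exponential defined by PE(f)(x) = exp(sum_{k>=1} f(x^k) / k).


For f(x) = x/(1 - x) we have
sum_{k>=1} f(x^k) / k = sum_{k>=1} (1/k) * x^k / (1 - x^k) = sum_{k, m >= 1} x^(k m) / k,
which after exponentiating simplifies to
PE(x/(1 - x)) = prod_{k>=1} 1 / (1 - x^k).
This is the generating function for the partition function p(n), so the coefficient of x^63 is p(63).
Computing p(63) by dynamic programming over parts 1, 2, ..., 63: p(63) = 1505499.

1505499


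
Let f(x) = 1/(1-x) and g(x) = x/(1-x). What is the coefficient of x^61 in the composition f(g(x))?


First simplify the composition: f(g(x)) = 1/(1 - x/(1-x)) = (1-x)/((1-x) - x) = (1-x)/(1-2x).
Now extract the coefficient. Write (1-x)/(1-2x) = 1/(1-2x) - x/(1-2x).
The coefficient of x^n in 1/(1-2x) is 2^n, and in x/(1-2x) is 2^(n-1) (for n >= 1).
So the coefficient of x^61 is 2^61 - 2^60 = 2305843009213693952 - 1152921504606846976 = 1152921504606846976.

1152921504606846976


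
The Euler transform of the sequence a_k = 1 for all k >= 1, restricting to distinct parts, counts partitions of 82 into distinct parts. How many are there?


Partitions of 82 into distinct parts can be computed via generating function.
Product (1+x)(1+x^2)(1+x^3)...
The coefficient of x^82 = 92864

92864


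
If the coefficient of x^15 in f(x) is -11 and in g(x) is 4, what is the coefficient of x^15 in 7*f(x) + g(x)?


Scalar multiplication scales coefficients: 7 * -11 = -77.
Then add the g coefficient: -77 + 4
= -73

-73


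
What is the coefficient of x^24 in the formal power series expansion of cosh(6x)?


The Maclaurin series is cosh(t) = sum_{m>=0} t^(2m) / (2m)!, so substituting t = 6x, only even powers of x are nonzero, with coefficient of x^(2m) equal to 6^(2m) / (2m)!.
For x^24 the coefficient is 6^24/24! = 4738381338321616896/620448401733239439360000 = 19131876/2505147019375.

19131876/2505147019375


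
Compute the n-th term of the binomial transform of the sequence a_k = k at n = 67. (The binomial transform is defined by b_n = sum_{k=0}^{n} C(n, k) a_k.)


With a_k = k, b_n = sum_{k=0}^{n} C(n, k) k. Using k * C(n, k) = n * C(n-1, k-1) gives b_n = n * sum_{k>=1} C(n-1, k-1) = n * 2^(n-1).
For n = 67: 67 * 2^66 = 67 * 73786976294838206464 = 4943727411754159833088.

4943727411754159833088


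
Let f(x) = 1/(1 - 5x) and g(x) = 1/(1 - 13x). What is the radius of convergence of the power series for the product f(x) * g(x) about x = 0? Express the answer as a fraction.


The radius of 1/(1 - 5x) is 1/5 (nearest singularity at x = 1/5), and the radius of 1/(1 - 13x) is 1/13.
The product f(x)*g(x) = 1/((1 - 5x)(1 - 13x)) has singularities at both 1/5 and 1/13, so its radius of convergence is the distance to the nearest one:
min(1/5, 1/13) = 1/13.

1/13


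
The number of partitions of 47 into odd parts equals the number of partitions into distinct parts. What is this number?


Computing partitions of 47 into odd parts (1, 3, 5, ...):
Using the generating function prod_{k>=0} 1/(1-x^(2k+1)),
the count is 2590

2590


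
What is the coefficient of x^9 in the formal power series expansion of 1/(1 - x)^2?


The expansion 1/(1 - x)^r = sum_{k>=0} C(k + r - 1, r - 1) x^k follows from the multiset / negative-binomial theorem (or from repeated differentiation of the geometric series).
For r = 2 and k = 9:
C(10, 1) = 3628800 / (1 * 362880) = 10.

10


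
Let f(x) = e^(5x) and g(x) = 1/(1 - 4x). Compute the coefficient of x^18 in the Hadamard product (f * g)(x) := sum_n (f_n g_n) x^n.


Expanding: f_k = 5^k/k! (from e^(5x)) and g_k = 4^k (from 1/(1 - 4x)). So the Hadamard coefficient (f * g)_k = 5^k 4^k / k! = (20)^k / k!.
For k = 18: 20^18/18! = 262144000000000000000000/6402373705728000 = 32000000000000000/781539759.

32000000000000000/781539759


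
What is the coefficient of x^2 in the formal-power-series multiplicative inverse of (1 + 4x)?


The inverse is 1/(1 + 4x). Apply the geometric identity 1/(1 - y) = sum_{k>=0} y^k with y = -4x:
1/(1 + 4x) = sum_{k>=0} (-4)^k x^k.
So the coefficient of x^2 is (-4)^2 = 16.

16


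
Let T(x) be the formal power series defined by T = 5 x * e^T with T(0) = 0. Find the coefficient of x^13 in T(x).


Apply the Lagrange inversion formula: if T = 5 x * phi(T) with phi(t) = e^t, then
[x^n] T = 5^n * (1/n) [t^(n-1)] phi(t)^n = 5^n * (1/n) [t^(n-1)] e^(n t) = 5^n * (1/n) * n^(n-1) / (n-1)! = 5^n * n^(n-1) / n!.
When c = 1 this is the Cayley count of rooted labeled trees on n vertices, divided by n!.
For n = 13: 5^13 * 13^12 / 13! = 1220703125 * 23298085122481/6227020800 = 87507831740087890625/19160064.

87507831740087890625/19160064


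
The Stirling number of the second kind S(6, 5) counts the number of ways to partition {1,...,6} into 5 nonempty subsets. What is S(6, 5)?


Using the explicit formula S(n,k) = (1/k!) sum_{j=0}^{k} (-1)^(k-j) C(k,j) j^n:
S(6, 5) = 15
Equivalently, S(n,k) is n! times the coefficient of x^n in the EGF (e^x - 1)^k / k!.

15


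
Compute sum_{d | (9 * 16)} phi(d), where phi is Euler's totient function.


First, 9 * 16 = 144. One classical identity is sum_{d | n} phi(d) = n (each k in [1, n] has a unique gcd with n, and among the k's with gcd(k, n) = n/d there are phi(d) of them). So the sum equals 144. We also verify directly:
Divisors of 144: 1, 2, 3, 4, 6, 8, 9, 12, 16, 18, 24, 36, 48, 72, 144.
phi values: 1, 1, 2, 2, 2, 4, 6, 4, 8, 6, 8, 12, 16, 24, 48.
Sum = 144.

144


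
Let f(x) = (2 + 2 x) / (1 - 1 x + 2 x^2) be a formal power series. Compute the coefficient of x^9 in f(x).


Write f(x) = sum_{k>=0} a_k x^k. Multiplying both sides by 1 - 1 x + 2 x^2 gives
(1 - 1 x + 2 x^2) sum_{k>=0} a_k x^k = 2 + 2 x.
Matching coefficients:
 x^0: a_0 = 2
 x^1: a_1 - 1 a_0 = 2  =>  a_1 = 1*2 + 2 = 4
 x^k (k >= 2): a_k = 1 a_{k-1} - 2 a_{k-2}.
Iterating: a_2 = 0, a_3 = -8, a_4 = -8, a_5 = 8, a_6 = 24, a_7 = 8, a_8 = -40, a_9 = -56.
So the coefficient of x^9 is -56.

-56


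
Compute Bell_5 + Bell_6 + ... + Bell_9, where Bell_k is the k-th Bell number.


Recall Bell_k counts set partitions of a k-set (with Bell_0 = 1 by convention).
Bell_5 through Bell_9: 52, 203, 877, 4140, 21147
Sum = 52 + 203 + 877 + 4140 + 21147 = 26419.

26419


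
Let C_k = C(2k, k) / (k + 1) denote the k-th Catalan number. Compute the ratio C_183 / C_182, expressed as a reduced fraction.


Using C_k = (2k)! / (k! (k+1)!), the ratio C_{k+1}/C_k simplifies to
C_{k+1}/C_k = [(2k+2)! / ((k+1)! (k+2)!)] * [k! (k+1)! / (2k)!]
 = (2k+2)(2k+1) / ((k+1)(k+2)) = 2(2k+1) / (k+2).
For k = 182: 2(2*182 + 1) / (182 + 2) = 730/184 = 365/92.

365/92


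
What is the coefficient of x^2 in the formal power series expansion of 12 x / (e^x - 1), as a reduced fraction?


The exponential generating function for Bernoulli numbers is
x / (e^x - 1) = sum_{k>=0} B_k x^k / k!.
So the coefficient of x^2 in 12 x / (e^x - 1) is 12 B_2 / 2!.
Computing: B_2 = 1/6, 2! = 2, giving
12 * 1/6 / 2 = 1.

1


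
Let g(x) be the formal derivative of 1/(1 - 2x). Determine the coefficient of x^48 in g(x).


Differentiate termwise: d/dx sum_{k>=0} 2^k x^k = sum_{k>=1} k 2^k x^(k-1) = sum_{j>=0} (j+1) 2^(j+1) x^j.
Equivalently, d/dx [1/(1 - 2x)] = 2/(1 - 2x)^2.
For j = 48: 49 * 2^49 = 49 * 562949953421312 = 27584547717644288.

27584547717644288


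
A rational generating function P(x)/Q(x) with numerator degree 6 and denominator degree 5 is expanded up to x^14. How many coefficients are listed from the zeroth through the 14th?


Expanding up to x^14 gives the coefficients for x^0, x^1, ..., x^14.
That is 14 + 1 = 15 coefficients in total.

15


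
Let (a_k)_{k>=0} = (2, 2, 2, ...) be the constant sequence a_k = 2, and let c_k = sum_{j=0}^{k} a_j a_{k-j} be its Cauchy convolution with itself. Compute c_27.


Since a_j = 2 for all j >= 0, the convolution sum becomes
c_k = sum_{j=0}^{k} 2 * 2 = 4 * (k + 1).
Equivalently, the generating function of (a_k) is 2/(1 - x) and its square is 4/(1 - x)^2 = sum_{k>=0} 4(k + 1) x^k.
For k = 27: 4 * 28 = 112.

112


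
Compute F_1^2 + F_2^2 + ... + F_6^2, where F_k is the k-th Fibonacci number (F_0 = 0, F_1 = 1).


There is a standard identity sum_{k=0}^{N} F_k^2 = F_N * F_{N+1} (proved inductively from the telescoping relation F_k^2 = F_k F_{k+1} - F_{k-1} F_k). Then
sum_{k=1}^{6} F_k^2 = F_6 F_7 - F_0 F_1.
Computing: F_6 = 8, F_7 = 13, F_0 = 0, F_1 = 1.
Sum = 8 * 13 - 0 * 1 = 104.

104


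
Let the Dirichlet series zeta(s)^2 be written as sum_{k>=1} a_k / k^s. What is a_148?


The Dirichlet convolution of the constant function 1 with itself gives (1 * 1)(k) = sum_{d | k} 1 = d(k), the number of positive divisors of k.
Since zeta(s) = sum_{k>=1} 1/k^s, we have zeta(s)^2 = sum_{k>=1} d(k)/k^s, so a_k = d(k).
For k = 148: the divisors are 1, 2, 4, 37, 74, 148.
Count = 6.

6


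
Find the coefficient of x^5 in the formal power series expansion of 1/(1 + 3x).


Write 1/(1 + c x) = 1/(1 - (-c) x) and apply the geometric-series identity
1/(1 - y) = sum_{k>=0} y^k to get 1/(1 + c x) = sum_{k>=0} (-c)^k x^k.
So the coefficient of x^k is (-c)^k = (-1)^k * c^k.
Here c = 3 and k = 5:
(-3)^5 = -1 * 243 = -243

-243


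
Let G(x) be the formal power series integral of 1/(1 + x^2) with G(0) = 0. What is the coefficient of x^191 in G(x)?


1/(1 + x^2) = sum_{j>=0} (-1)^j x^(2j). Integrating termwise with G(0) = 0:
G(x) = sum_{j>=0} (-1)^j x^(2j+1) / (2j+1) = arctan(x).
Only odd powers are nonzero. For x^191 write 191 = 2*95 + 1, giving
(-1)^95 / 191 = -1/191 = -1/191.

-1/191


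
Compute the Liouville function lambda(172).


The Liouville function is lambda(k) = (-1)^Omega(k), where Omega(k) counts the prime factors of k with multiplicity.
Factoring: 172 = 2 * 2 * 43, so Omega(172) = 3.
lambda(172) = (-1)^3 = -1.

-1


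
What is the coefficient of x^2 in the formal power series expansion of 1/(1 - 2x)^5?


The general identity 1/(1 - c x)^r = sum_{k>=0} c^k C(k + r - 1, r - 1) x^k follows by substituting y = c x into 1/(1 - y)^r = sum_{k>=0} C(k + r - 1, r - 1) y^k.
For c = 2, r = 5, k = 2:
2^2 * C(6, 4) = 4 * 15 = 60.

60


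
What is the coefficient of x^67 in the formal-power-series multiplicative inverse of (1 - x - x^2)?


Let the inverse be f(x) = sum_{k>=0} a_k x^k. From f(x) * (1 - x - x^2) = 1 and matching coefficients:
 x^0: a_0 = 1.
 x^1: a_1 - a_0 = 0, so a_1 = 1.
 x^k (k >= 2): a_k - a_{k-1} - a_{k-2} = 0, i.e. a_k = a_{k-1} + a_{k-2}.
This is the Fibonacci-type recurrence shifted so that a_0 = a_1 = 1.
Iterating: a_0=1, a_1=1, a_2=2, a_3=3, a_4=5, a_5=8, a_6=13, a_7=21, a_8=34, a_9=55, ...
a_67 = 72723460248141.

72723460248141


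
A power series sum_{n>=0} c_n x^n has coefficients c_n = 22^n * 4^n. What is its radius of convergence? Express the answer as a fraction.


By the root test (Cauchy-Hadamard), the radius is R = 1 / limsup_n |c_n|^(1/n).
Here |c_n|^(1/n) = (22^n * 4^n)^(1/n) = 22 * 4 = 88 for all n.
So R = 1/88 = 1/88.

1/88


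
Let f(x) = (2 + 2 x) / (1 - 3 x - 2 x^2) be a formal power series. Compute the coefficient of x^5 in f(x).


Write f(x) = sum_{k>=0} a_k x^k. Multiplying both sides by 1 - 3 x - 2 x^2 gives
(1 - 3 x - 2 x^2) sum_{k>=0} a_k x^k = 2 + 2 x.
Matching coefficients:
 x^0: a_0 = 2
 x^1: a_1 - 3 a_0 = 2  =>  a_1 = 3*2 + 2 = 8
 x^k (k >= 2): a_k = 3 a_{k-1} + 2 a_{k-2}.
Iterating: a_2 = 28, a_3 = 100, a_4 = 356, a_5 = 1268.
So the coefficient of x^5 is 1268.

1268


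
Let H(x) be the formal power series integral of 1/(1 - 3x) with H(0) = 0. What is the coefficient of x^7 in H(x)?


1/(1 - 3x) = sum_{k>=0} 3^k x^k. Integrating termwise with H(0) = 0:
H(x) = sum_{k>=0} 3^k x^(k+1) / (k+1) = sum_{m>=1} 3^(m-1) x^m / m.
For m = 7: 3^6/7 = 729/7 = 729/7.

729/7


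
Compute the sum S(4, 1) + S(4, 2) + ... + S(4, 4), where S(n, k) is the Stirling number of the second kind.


By definition, S(n, k) counts partitions of an n-set into exactly k nonempty blocks.
Computing row n = 4 for k = 1..4:
S(4, k): 1, 7, 6, 1
Sum = 15. (This equals Bell_4 since the sum runs over all k.)

15


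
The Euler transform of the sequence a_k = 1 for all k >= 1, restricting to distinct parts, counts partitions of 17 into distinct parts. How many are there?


Partitions of 17 into distinct parts can be computed via generating function.
Product (1+x)(1+x^2)(1+x^3)...
The coefficient of x^17 = 38

38


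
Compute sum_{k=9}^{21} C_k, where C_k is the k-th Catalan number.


C_9 through C_21: 4862, 16796, 58786, 208012, 742900, 2674440, 9694845, 35357670, 129644790, 477638700, 1767263190, 6564120420, 24466267020
Sum = 4862 + 16796 + 58786 + 208012 + 742900 + 2674440 + 9694845 + 35357670 + 129644790 + 477638700 + 1767263190 + 6564120420 + 24466267020
= 33453692431

33453692431


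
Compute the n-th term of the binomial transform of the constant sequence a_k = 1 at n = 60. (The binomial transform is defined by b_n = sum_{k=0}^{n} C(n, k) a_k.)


With a_k = 1 for all k, b_n = sum_{k=0}^{n} C(n, k) = 2^n by the binomial theorem.
For n = 60: 2^60 = 1152921504606846976.

1152921504606846976


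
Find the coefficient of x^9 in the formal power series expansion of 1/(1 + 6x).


Write 1/(1 + c x) = 1/(1 - (-c) x) and apply the geometric-series identity
1/(1 - y) = sum_{k>=0} y^k to get 1/(1 + c x) = sum_{k>=0} (-c)^k x^k.
So the coefficient of x^k is (-c)^k = (-1)^k * c^k.
Here c = 6 and k = 9:
(-6)^9 = -1 * 10077696 = -10077696

-10077696


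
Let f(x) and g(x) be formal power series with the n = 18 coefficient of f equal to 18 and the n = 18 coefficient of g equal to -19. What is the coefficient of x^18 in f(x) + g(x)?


Addition of formal power series is termwise.
The coefficient of x^18 in f + g = 18 + -19
= -1

-1


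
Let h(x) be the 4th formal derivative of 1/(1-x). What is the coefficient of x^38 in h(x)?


Differentiating 4 times: d^4/dx^4 [1/(1-x)] = 4!/(1-x)^5.
The expansion 1/(1-x)^5 = sum_{k>=0} C(k+4, 4) x^k, so the coefficient of x^n in 4!/(1-x)^5 is 4! * C(n+4, 4).
For n = 38: 24 * C(42, 4) = 24 * 111930 = 2686320

2686320


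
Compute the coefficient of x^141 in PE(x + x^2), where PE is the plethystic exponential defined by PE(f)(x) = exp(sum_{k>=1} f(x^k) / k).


With f(x) = x + x^2, the exponent is sum_{k>=1} (x^k + x^(2k)) / k = -ln(1 - x) - ln(1 - x^2). Exponentiating:
PE(x + x^2) = 1 / ((1 - x)(1 - x^2)).
This is the generating function for partitions of n into parts of size 1 or 2. The number of 2's can be any j in 0..70, and the rest are 1's, so
[x^141] = floor(141/2) + 1 = 71.

71
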